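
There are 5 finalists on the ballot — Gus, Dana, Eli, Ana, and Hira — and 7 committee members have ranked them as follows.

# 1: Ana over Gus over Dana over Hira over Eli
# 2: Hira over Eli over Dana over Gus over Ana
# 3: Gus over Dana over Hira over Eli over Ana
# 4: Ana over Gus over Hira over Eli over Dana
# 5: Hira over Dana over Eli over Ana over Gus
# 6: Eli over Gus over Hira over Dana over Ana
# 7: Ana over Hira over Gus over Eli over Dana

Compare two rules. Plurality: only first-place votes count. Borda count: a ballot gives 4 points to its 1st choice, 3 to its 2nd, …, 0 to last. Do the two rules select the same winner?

No

Plurality first-place counts: Gus 1, Dana 0, Eli 1, Ana 3, Hira 2 → Ana.
Borda totals: Gus 16, Dana 11, Eli 12, Ana 13, Hira 18 → Hira.
The two rules disagree: plurality picks Ana, Borda picks Hira.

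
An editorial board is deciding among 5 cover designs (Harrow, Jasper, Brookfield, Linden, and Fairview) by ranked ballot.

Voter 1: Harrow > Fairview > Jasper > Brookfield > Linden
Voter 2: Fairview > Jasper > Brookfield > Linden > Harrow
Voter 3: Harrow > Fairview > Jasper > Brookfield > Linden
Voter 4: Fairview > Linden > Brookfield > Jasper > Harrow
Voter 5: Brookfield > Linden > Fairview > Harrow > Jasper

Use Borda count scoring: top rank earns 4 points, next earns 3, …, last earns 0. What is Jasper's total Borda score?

8

Borda scores:
  Harrow: 4 + 0 + 4 + 0 + 1 = 9
  Jasper: 2 + 3 + 2 + 1 + 0 = 8
  Brookfield: 1 + 2 + 1 + 2 + 4 = 10
  Linden: 0 + 1 + 0 + 3 + 3 = 7
  Fairview: 3 + 4 + 3 + 4 + 2 = 16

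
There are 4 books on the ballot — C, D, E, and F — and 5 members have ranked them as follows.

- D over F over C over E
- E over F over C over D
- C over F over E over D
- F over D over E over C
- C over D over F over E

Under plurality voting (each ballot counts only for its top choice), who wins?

First-place vote totals:
  C: 2
  D: 1
  E: 1
  F: 1
C has the most first-place votes.

C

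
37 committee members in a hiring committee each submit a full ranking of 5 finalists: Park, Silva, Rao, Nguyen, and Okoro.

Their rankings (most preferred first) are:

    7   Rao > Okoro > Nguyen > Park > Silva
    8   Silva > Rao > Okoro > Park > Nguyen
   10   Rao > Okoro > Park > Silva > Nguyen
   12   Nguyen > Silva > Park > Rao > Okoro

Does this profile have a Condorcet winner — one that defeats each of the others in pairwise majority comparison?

No

Head-to-head results (37 voters total):
Park vs Silva: Silva wins 20–17.
Park vs Rao: Rao wins 25–12.
Park vs Nguyen: Nguyen wins 19–18.
Park vs Okoro: Okoro wins 25–12.
Silva vs Rao: Silva wins 20–17.
Silva vs Nguyen: Nguyen wins 19–18.
Silva vs Okoro: Silva wins 20–17.
Rao vs Nguyen: Rao wins 25–12.
Rao vs Okoro: Rao wins 37–0.
Nguyen vs Okoro: Okoro wins 25–12.
No candidate beats all others: Silva beats Rao beats Nguyen beats Silva, a majority cycle.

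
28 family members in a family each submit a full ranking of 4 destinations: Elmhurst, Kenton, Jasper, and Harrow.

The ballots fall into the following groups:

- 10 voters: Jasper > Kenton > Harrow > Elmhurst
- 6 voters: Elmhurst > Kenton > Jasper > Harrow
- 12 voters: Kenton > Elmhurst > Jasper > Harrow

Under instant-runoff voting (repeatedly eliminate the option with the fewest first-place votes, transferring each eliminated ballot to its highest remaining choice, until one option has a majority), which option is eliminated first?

Harrow

Round 1: Kenton 12, Jasper 10, Elmhurst 6, Harrow 0. Harrow has the fewest and is eliminated.
Round 2: Kenton 12, Jasper 10, Elmhurst 6. Elmhurst has the fewest and is eliminated.
Round 3: Kenton 18, Jasper 10. Kenton has a majority.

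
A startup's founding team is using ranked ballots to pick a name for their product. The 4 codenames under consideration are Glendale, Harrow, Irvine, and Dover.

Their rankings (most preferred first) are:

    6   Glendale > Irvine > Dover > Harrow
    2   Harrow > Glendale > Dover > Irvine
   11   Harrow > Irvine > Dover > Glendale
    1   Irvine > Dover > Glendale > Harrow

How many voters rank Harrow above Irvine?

13

Ballots ranking Harrow above Irvine: 2+11 = 13.
Ballots ranking Irvine above Harrow: 6+1 = 7.
So 13 of 20 voters prefer Harrow to Irvine.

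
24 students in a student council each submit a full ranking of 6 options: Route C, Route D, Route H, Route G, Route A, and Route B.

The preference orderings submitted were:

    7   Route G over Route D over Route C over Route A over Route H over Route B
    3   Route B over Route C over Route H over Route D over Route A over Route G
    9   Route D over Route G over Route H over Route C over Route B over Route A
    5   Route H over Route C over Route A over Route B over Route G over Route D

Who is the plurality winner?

Route D

First-place vote totals:
  Route C: 0
  Route D: 9
  Route H: 5
  Route G: 7
  Route A: 0
  Route B: 3
Route D has the most first-place votes.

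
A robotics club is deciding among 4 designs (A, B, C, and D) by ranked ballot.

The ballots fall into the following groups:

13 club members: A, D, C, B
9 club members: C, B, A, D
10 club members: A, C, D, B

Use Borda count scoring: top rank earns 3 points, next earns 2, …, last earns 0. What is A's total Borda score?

Borda scores:
  A: 13·3 + 9·1 + 10·3 = 78
  B: 13·0 + 9·2 + 10·0 = 18
  C: 13·1 + 9·3 + 10·2 = 60
  D: 13·2 + 9·0 + 10·1 = 36

78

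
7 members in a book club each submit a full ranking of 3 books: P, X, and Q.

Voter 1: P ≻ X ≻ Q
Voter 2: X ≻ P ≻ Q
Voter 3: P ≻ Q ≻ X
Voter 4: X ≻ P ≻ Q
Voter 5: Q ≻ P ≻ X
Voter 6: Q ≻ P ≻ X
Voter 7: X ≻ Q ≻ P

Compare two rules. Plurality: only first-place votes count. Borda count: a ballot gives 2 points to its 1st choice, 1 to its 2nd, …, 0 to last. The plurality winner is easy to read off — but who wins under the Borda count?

P

Plurality first-place counts: P 2, X 3, Q 2 → X.
Borda totals: P 8, X 7, Q 6 → P.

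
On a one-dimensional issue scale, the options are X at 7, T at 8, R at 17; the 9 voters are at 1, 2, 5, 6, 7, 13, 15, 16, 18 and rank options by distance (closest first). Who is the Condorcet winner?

With single-peaked preferences on a line, the Condorcet winner is the candidate closest to the median voter.
The median voter (position 7) is closest to X at 7.
Check: X vs R — voters closer to X: 5 of 9.

X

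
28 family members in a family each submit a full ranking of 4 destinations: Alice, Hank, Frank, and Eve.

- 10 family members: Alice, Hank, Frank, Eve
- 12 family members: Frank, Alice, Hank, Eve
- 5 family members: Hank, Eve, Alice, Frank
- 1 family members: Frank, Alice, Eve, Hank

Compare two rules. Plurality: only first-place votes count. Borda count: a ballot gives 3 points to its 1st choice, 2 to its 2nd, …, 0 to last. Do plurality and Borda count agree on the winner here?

No

Plurality first-place counts: Alice 10, Hank 5, Frank 13, Eve 0 → Frank.
Borda totals: Alice 61, Hank 47, Frank 49, Eve 11 → Alice.
The two rules disagree: plurality picks Frank, Borda picks Alice.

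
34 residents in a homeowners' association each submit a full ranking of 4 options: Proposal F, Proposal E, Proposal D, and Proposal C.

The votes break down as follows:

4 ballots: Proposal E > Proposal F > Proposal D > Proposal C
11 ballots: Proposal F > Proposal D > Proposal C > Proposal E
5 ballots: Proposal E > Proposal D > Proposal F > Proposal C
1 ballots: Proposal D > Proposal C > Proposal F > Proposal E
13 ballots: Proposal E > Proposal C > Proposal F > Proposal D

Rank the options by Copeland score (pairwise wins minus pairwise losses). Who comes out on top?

Proposal E

Pairwise results:
  Proposal F vs Proposal E: Proposal E wins 22–12.
  Proposal F vs Proposal D: Proposal F wins 28–6.
  Proposal F vs Proposal C: Proposal F wins 20–14.
  Proposal E vs Proposal D: Proposal E wins 22–12.
  Proposal E vs Proposal C: Proposal E wins 22–12.
  Proposal D vs Proposal C: Proposal D wins 21–13.
Copeland scores (wins − losses):
  Proposal F: 2 − 1 = 1
  Proposal E: 3 − 0 = 3
  Proposal D: 1 − 2 = -1
  Proposal C: 0 − 3 = -3
Proposal E has the best Copeland score.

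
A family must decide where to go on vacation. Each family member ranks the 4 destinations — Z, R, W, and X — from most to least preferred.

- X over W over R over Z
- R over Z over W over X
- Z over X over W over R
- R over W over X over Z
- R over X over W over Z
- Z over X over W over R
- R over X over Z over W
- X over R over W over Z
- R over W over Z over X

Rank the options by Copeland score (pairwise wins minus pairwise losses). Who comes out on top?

Pairwise results:
  Z vs R: R wins 7–2.
  Z vs W: W wins 5–4.
  Z vs X: X wins 5–4.
  R vs W: R wins 6–3.
  R vs X: R wins 5–4.
  W vs X: X wins 6–3.
Copeland scores (wins − losses):
  Z: 0 − 3 = -3
  R: 3 − 0 = 3
  W: 1 − 2 = -1
  X: 2 − 1 = 1
R has the best Copeland score.

R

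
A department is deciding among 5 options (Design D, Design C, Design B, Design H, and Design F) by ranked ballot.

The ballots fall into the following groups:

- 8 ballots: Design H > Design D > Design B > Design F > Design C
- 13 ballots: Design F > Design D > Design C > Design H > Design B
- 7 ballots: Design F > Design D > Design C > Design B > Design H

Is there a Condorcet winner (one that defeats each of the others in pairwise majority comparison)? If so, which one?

Design F

Head-to-head results (28 voters total):
Design D vs Design C: Design D wins 28–0.
Design D vs Design B: Design D wins 28–0.
Design D vs Design H: Design D wins 20–8.
Design D vs Design F: Design F wins 20–8.
Design C vs Design B: Design C wins 20–8.
Design C vs Design H: Design C wins 20–8.
Design C vs Design F: Design F wins 28–0.
Design B vs Design H: Design H wins 21–7.
Design B vs Design F: Design F wins 20–8.
Design H vs Design F: Design F wins 20–8.
Design F beats each rival — Design D (20–8), Design C (28–0), Design B (20–8), Design H (20–8) — so Design F is the Condorcet winner.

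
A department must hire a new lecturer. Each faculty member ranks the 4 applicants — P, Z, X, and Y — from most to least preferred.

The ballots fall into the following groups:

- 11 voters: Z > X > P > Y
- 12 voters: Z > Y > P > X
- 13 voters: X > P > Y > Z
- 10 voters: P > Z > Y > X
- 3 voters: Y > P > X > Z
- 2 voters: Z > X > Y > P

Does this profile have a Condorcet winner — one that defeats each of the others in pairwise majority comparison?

Head-to-head results (51 voters total):
P vs Z: P wins 26–25.
P vs X: X wins 26–25.
P vs Y: P wins 34–17.
Z vs X: Z wins 35–16.
Z vs Y: Z wins 35–16.
X vs Y: X wins 26–25.
No candidate beats all others: P beats Z beats X beats P, a majority cycle.

No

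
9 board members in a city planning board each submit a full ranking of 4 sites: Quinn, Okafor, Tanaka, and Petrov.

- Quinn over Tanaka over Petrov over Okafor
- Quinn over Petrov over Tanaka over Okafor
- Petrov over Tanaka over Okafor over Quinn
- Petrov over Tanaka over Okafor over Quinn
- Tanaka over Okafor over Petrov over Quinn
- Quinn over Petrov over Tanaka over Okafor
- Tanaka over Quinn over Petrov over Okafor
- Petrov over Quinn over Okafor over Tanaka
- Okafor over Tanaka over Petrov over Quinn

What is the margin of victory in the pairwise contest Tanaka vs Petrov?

1

Ballots ranking Tanaka above Petrov: 4.
Ballots ranking Petrov above Tanaka: 5.
Petrov wins 5–4, a margin of 1.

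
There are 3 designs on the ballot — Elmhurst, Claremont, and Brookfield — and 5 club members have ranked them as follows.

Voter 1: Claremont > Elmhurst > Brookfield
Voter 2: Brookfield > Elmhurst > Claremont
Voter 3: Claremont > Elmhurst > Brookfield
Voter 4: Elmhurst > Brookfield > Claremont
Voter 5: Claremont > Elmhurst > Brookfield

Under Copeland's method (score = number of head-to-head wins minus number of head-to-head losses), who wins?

Pairwise results:
  Elmhurst vs Claremont: Claremont wins 3–2.
  Elmhurst vs Brookfield: Elmhurst wins 4–1.
  Claremont vs Brookfield: Claremont wins 3–2.
Copeland scores (wins − losses):
  Elmhurst: 1 − 1 = 0
  Claremont: 2 − 0 = 2
  Brookfield: 0 − 2 = -2
Claremont has the best Copeland score.

Claremont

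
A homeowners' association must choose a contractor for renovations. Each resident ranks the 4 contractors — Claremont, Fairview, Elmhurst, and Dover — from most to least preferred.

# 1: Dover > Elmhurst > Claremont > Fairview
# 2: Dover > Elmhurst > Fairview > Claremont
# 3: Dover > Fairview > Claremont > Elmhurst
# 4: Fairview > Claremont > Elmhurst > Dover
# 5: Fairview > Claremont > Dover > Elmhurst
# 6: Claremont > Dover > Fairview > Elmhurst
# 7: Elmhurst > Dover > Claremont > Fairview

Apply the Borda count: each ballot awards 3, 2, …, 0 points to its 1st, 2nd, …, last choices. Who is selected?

Borda scores:
  Claremont: 1 + 0 + 1 + 2 + 2 + 3 + 1 = 10
  Fairview: 0 + 1 + 2 + 3 + 3 + 1 + 0 = 10
  Elmhurst: 2 + 2 + 0 + 1 + 0 + 0 + 3 = 8
  Dover: 3 + 3 + 3 + 0 + 1 + 2 + 2 = 14
Dover has the highest total.

Dover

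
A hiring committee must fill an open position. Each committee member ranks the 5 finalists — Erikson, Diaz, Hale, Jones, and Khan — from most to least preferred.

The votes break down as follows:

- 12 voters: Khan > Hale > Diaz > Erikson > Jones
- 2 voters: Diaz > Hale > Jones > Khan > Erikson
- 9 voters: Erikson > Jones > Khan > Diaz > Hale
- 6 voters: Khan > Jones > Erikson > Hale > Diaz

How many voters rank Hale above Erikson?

Ballots ranking Hale above Erikson: 12+2 = 14.
Ballots ranking Erikson above Hale: 9+6 = 15.
So 14 of 29 voters prefer Hale to Erikson.

14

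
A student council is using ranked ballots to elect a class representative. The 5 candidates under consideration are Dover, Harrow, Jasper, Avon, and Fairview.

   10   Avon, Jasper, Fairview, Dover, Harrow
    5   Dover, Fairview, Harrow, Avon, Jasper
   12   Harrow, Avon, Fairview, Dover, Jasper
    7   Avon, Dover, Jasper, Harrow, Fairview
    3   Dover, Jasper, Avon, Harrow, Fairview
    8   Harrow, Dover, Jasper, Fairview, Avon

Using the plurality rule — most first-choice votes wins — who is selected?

First-place vote totals:
  Dover: 8
  Harrow: 20
  Jasper: 0
  Avon: 17
  Fairview: 0
Harrow has the most first-place votes.

Harrow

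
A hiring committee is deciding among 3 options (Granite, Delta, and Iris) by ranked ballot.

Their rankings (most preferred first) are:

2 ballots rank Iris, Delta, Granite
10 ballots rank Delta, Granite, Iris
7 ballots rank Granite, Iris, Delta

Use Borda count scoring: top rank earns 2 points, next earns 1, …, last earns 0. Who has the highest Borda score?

Borda scores:
  Granite: 2·0 + 10·1 + 7·2 = 24
  Delta: 2·1 + 10·2 + 7·0 = 22
  Iris: 2·2 + 10·0 + 7·1 = 11
Granite has the highest total.

Granite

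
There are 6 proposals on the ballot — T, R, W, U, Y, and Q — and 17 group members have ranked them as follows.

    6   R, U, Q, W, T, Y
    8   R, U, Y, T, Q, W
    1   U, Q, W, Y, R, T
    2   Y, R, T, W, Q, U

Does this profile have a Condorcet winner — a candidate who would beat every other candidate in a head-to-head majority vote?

Head-to-head results (17 voters total):
T vs R: R wins 17–0.
T vs W: T wins 10–7.
T vs U: U wins 15–2.
T vs Y: Y wins 11–6.
T vs Q: T wins 10–7.
R vs W: R wins 16–1.
R vs U: R wins 16–1.
R vs Y: R wins 14–3.
R vs Q: R wins 16–1.
W vs U: U wins 15–2.
W vs Y: Y wins 10–7.
W vs Q: Q wins 15–2.
U vs Y: U wins 15–2.
U vs Q: U wins 15–2.
Y vs Q: Y wins 10–7.
R beats each rival — T (17–0), W (16–1), U (16–1), Y (14–3), Q (16–1) — so R is the Condorcet winner.

Yes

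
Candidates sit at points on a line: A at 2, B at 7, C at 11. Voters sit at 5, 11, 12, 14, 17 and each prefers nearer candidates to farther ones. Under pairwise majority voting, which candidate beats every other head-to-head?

With single-peaked preferences on a line, the Condorcet winner is the candidate closest to the median voter.
The median voter (position 12) is closest to C at 11.
Check: C vs A — voters closer to C: 4 of 5.

C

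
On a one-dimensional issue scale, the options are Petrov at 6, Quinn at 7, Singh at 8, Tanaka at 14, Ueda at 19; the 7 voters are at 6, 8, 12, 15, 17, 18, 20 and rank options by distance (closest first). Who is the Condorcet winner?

With single-peaked preferences on a line, the Condorcet winner is the candidate closest to the median voter.
The median voter (position 15) is closest to Tanaka at 14.
Check: Tanaka vs Quinn — voters closer to Tanaka: 5 of 7.

Tanaka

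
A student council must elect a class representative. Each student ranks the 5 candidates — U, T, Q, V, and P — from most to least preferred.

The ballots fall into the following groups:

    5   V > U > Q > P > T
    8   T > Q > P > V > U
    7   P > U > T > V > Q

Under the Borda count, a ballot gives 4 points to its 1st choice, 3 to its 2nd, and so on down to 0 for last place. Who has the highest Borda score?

P

Borda scores:
  U: 5·3 + 8·0 + 7·3 = 36
  T: 5·0 + 8·4 + 7·2 = 46
  Q: 5·2 + 8·3 + 7·0 = 34
  V: 5·4 + 8·1 + 7·1 = 35
  P: 5·1 + 8·2 + 7·4 = 49
P has the highest total.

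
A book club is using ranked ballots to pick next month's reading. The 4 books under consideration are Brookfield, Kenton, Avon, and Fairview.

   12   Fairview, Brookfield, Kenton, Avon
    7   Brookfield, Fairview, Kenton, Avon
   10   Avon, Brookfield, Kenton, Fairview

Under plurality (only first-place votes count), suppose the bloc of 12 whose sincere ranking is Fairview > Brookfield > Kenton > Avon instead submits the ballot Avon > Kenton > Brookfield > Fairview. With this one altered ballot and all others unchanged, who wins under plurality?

Avon

First-place totals with the altered ballot: Brookfield 7, Kenton 0, Avon 22, Fairview 0.
The switch changes the winner from Fairview to Avon.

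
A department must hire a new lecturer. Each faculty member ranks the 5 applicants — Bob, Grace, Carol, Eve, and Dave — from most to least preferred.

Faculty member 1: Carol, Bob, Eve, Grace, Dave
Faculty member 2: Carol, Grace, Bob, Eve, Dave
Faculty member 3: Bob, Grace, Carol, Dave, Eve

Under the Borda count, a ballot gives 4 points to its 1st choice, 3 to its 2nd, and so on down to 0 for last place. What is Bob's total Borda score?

Borda scores:
  Bob: 3 + 2 + 4 = 9
  Grace: 1 + 3 + 3 = 7
  Carol: 4 + 4 + 2 = 10
  Eve: 2 + 1 + 0 = 3
  Dave: 0 + 0 + 1 = 1

9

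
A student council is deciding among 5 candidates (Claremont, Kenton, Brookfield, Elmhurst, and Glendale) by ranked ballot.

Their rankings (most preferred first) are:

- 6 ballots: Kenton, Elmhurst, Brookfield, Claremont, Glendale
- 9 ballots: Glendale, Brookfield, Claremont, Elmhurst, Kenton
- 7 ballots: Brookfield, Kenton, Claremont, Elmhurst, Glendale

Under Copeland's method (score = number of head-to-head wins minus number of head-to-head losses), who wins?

Brookfield

Pairwise results:
  Claremont vs Kenton: Kenton wins 13–9.
  Claremont vs Brookfield: Brookfield wins 22–0.
  Claremont vs Elmhurst: Claremont wins 16–6.
  Claremont vs Glendale: Claremont wins 13–9.
  Kenton vs Brookfield: Brookfield wins 16–6.
  Kenton vs Elmhurst: Kenton wins 13–9.
  Kenton vs Glendale: Kenton wins 13–9.
  Brookfield vs Elmhurst: Brookfield wins 16–6.
  Brookfield vs Glendale: Brookfield wins 13–9.
  Elmhurst vs Glendale: Elmhurst wins 13–9.
Copeland scores (wins − losses):
  Claremont: 2 − 2 = 0
  Kenton: 3 − 1 = 2
  Brookfield: 4 − 0 = 4
  Elmhurst: 1 − 3 = -2
  Glendale: 0 − 4 = -4
Brookfield has the best Copeland score.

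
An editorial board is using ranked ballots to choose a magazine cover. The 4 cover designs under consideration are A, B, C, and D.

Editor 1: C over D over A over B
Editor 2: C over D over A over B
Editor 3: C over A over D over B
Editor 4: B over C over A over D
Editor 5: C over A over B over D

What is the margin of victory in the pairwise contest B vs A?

Ballots ranking B above A: 1.
Ballots ranking A above B: 4.
A wins 4–1, a margin of 3.

3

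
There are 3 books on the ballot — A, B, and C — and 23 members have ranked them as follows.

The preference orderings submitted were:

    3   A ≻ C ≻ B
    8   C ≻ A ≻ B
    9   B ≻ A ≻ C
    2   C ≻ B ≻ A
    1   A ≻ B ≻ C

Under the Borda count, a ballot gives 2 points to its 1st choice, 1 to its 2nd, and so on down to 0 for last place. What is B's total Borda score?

21

Borda scores:
  A: 3·2 + 8·1 + 9·1 + 2·0 + 2 = 25
  B: 3·0 + 8·0 + 9·2 + 2·1 + 1 = 21
  C: 3·1 + 8·2 + 9·0 + 2·2 + 0 = 23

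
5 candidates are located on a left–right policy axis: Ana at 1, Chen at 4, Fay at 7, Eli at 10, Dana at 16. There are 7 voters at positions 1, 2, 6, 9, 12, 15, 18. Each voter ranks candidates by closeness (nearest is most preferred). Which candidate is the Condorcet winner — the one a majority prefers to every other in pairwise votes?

With single-peaked preferences on a line, the Condorcet winner is the candidate closest to the median voter.
The median voter (position 9) is closest to Eli at 10.
Check: Eli vs Fay — voters closer to Eli: 4 of 7.

Eli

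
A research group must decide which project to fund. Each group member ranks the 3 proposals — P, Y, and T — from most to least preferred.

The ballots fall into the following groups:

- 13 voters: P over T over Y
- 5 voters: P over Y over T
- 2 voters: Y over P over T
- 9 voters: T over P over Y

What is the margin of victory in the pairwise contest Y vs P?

25

Ballots ranking Y above P: 2.
Ballots ranking P above Y: 13+5+9 = 27.
P wins 27–2, a margin of 25.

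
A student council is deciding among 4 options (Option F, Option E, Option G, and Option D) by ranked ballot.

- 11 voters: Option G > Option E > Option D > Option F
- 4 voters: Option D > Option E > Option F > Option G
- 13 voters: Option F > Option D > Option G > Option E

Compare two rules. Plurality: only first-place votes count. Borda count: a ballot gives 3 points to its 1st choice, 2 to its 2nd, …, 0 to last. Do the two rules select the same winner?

No

Plurality first-place counts: Option F 13, Option E 0, Option G 11, Option D 4 → Option F.
Borda totals: Option F 43, Option E 30, Option G 46, Option D 49 → Option D.
The two rules disagree: plurality picks Option F, Borda picks Option D.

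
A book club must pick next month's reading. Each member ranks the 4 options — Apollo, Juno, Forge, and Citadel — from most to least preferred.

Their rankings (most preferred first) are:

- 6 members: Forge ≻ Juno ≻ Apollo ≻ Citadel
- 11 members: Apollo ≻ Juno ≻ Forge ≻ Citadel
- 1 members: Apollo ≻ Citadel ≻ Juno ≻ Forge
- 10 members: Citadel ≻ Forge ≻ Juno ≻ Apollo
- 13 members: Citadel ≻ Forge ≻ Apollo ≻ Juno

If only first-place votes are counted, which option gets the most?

Citadel

First-place vote totals:
  Apollo: 12
  Juno: 0
  Forge: 6
  Citadel: 23
Citadel has the most first-place votes.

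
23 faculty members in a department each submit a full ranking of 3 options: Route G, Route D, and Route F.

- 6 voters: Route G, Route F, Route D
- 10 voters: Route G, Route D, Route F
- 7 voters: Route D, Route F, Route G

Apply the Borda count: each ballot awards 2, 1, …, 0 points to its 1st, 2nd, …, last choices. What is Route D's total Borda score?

24

Borda scores:
  Route G: 6·2 + 10·2 + 7·0 = 32
  Route D: 6·0 + 10·1 + 7·2 = 24
  Route F: 6·1 + 10·0 + 7·1 = 13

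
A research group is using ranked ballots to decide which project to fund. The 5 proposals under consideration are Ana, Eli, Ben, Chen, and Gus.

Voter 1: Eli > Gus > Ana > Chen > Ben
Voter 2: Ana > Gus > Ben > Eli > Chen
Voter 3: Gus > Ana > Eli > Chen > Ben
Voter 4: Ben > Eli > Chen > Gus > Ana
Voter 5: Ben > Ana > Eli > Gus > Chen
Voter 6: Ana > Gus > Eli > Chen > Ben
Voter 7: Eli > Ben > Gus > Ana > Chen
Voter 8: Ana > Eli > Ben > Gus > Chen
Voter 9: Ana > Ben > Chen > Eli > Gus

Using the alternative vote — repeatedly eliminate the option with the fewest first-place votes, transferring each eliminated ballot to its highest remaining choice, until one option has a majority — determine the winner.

Ana

Round 1: Ana 4, Eli 2, Ben 2, Gus 1, Chen 0. Chen has the fewest and is eliminated.
Round 2: Ana 4, Eli 2, Ben 2, Gus 1. Gus has the fewest and is eliminated.
Round 3: Ana 5, Eli 2, Ben 2. Ana has a majority.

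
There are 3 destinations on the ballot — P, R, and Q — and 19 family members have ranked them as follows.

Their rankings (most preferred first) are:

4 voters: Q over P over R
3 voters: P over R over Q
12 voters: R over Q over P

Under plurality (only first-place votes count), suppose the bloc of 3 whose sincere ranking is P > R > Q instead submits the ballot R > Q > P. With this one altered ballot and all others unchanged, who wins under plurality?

First-place totals with the altered ballot: P 0, R 15, Q 4.
The winner is unchanged: still R.

R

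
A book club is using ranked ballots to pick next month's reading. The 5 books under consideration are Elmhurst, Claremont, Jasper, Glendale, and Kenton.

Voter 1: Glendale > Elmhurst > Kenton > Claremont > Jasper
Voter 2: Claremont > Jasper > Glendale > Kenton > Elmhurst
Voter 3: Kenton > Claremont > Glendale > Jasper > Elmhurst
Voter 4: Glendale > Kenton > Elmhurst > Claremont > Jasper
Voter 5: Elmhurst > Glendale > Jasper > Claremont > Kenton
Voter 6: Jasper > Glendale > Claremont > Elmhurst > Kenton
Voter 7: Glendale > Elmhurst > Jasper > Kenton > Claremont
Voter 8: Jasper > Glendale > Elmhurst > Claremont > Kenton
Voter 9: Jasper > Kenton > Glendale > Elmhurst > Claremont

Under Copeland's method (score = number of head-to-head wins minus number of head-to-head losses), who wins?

Pairwise results:
  Elmhurst vs Claremont: Elmhurst wins 6–3.
  Elmhurst vs Jasper: Jasper wins 5–4.
  Elmhurst vs Glendale: Glendale wins 8–1.
  Elmhurst vs Kenton: Elmhurst wins 5–4.
  Claremont vs Jasper: Jasper wins 5–4.
  Claremont vs Glendale: Glendale wins 7–2.
  Claremont vs Kenton: Kenton wins 5–4.
  Jasper vs Glendale: Glendale wins 5–4.
  Jasper vs Kenton: Jasper wins 6–3.
  Glendale vs Kenton: Glendale wins 7–2.
Copeland scores (wins − losses):
  Elmhurst: 2 − 2 = 0
  Claremont: 0 − 4 = -4
  Jasper: 3 − 1 = 2
  Glendale: 4 − 0 = 4
  Kenton: 1 − 3 = -2
Glendale has the best Copeland score.

Glendale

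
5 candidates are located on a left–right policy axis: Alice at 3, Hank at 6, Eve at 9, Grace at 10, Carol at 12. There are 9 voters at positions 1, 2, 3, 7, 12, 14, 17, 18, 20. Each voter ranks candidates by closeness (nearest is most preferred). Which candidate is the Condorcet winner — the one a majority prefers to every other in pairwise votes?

With single-peaked preferences on a line, the Condorcet winner is the candidate closest to the median voter.
The median voter (position 12) is closest to Carol at 12.
Check: Carol vs Grace — voters closer to Carol: 5 of 9.

Carol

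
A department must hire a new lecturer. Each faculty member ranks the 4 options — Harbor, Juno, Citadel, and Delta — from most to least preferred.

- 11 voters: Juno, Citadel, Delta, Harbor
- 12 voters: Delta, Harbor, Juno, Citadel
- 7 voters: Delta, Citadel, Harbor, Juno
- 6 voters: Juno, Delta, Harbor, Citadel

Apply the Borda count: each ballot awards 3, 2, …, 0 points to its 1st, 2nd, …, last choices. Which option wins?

Borda scores:
  Harbor: 11·0 + 12·2 + 7·1 + 6·1 = 37
  Juno: 11·3 + 12·1 + 7·0 + 6·3 = 63
  Citadel: 11·2 + 12·0 + 7·2 + 6·0 = 36
  Delta: 11·1 + 12·3 + 7·3 + 6·2 = 80
Delta has the highest total.

Delta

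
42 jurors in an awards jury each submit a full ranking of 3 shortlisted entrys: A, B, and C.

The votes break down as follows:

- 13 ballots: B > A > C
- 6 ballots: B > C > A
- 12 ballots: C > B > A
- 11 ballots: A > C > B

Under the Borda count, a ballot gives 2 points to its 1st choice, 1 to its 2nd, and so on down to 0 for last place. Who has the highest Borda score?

Borda scores:
  A: 13·1 + 6·0 + 12·0 + 11·2 = 35
  B: 13·2 + 6·2 + 12·1 + 11·0 = 50
  C: 13·0 + 6·1 + 12·2 + 11·1 = 41
B has the highest total.

B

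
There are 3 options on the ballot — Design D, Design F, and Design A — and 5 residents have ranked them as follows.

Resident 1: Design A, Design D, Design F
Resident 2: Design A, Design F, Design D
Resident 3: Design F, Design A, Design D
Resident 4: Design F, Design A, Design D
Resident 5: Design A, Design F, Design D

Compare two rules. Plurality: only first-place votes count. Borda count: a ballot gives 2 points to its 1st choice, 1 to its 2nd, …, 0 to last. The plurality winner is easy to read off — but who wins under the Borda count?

Plurality first-place counts: Design D 0, Design F 2, Design A 3 → Design A.
Borda totals: Design D 1, Design F 6, Design A 8 → Design A.

Design A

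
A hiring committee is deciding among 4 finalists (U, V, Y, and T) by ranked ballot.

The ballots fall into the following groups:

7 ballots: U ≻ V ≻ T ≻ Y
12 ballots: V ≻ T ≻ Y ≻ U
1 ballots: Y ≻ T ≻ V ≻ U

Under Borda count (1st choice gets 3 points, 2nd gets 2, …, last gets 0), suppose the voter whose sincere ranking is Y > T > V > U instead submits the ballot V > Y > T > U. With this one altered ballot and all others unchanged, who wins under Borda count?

Borda totals with the altered ballot: U 21, V 53, Y 14, T 32.
The winner is unchanged: still V.

V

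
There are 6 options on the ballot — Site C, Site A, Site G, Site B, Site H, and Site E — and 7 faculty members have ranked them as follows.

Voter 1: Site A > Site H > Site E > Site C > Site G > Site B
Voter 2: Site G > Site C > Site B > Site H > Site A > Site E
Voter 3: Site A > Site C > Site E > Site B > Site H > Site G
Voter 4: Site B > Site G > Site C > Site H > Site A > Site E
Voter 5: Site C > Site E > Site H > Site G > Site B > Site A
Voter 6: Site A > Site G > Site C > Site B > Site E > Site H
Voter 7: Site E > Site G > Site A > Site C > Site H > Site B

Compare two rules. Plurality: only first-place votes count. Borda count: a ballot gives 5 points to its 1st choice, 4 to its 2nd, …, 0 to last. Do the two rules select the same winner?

No

Plurality first-place counts: Site C 1, Site A 3, Site G 1, Site B 1, Site H 0, Site E 1 → Site A.
Borda totals: Site C 23, Site A 20, Site G 20, Site B 13, Site H 13, Site E 16 → Site C.
The two rules disagree: plurality picks Site A, Borda picks Site C.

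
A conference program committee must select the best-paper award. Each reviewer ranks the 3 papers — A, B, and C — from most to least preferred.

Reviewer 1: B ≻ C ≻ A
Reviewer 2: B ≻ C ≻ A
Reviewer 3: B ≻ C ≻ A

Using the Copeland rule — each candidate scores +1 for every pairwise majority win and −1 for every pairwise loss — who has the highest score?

Pairwise results:
  A vs B: B wins 3–0.
  A vs C: C wins 3–0.
  B vs C: B wins 3–0.
Copeland scores (wins − losses):
  A: 0 − 2 = -2
  B: 2 − 0 = 2
  C: 1 − 1 = 0
B has the best Copeland score.

B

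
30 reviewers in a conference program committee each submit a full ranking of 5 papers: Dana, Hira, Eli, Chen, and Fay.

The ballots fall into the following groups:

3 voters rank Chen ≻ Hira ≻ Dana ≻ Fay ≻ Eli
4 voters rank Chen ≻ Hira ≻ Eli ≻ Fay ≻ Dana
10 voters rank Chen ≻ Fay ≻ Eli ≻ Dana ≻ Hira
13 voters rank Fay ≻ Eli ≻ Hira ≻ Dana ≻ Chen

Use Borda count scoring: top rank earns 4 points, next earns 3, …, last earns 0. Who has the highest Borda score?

Fay

Borda scores:
  Dana: 3·2 + 4·0 + 10·1 + 13·1 = 29
  Hira: 3·3 + 4·3 + 10·0 + 13·2 = 47
  Eli: 3·0 + 4·2 + 10·2 + 13·3 = 67
  Chen: 3·4 + 4·4 + 10·4 + 13·0 = 68
  Fay: 3·1 + 4·1 + 10·3 + 13·4 = 89
Fay has the highest total.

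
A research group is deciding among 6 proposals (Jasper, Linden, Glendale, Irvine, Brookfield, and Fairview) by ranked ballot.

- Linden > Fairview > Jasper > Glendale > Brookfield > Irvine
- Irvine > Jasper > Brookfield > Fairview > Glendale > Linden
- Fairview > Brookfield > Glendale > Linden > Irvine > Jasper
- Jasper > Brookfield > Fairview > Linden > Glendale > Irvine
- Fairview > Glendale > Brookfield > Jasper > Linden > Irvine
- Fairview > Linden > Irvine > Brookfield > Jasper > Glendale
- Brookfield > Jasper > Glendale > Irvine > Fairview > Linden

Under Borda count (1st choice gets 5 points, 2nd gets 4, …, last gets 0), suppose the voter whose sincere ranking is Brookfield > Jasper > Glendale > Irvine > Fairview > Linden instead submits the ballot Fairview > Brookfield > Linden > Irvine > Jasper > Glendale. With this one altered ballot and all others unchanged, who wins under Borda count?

Borda totals with the altered ballot: Jasper 16, Linden 17, Glendale 11, Irvine 11, Brookfield 21, Fairview 29.
The winner is unchanged: still Fairview.

Fairview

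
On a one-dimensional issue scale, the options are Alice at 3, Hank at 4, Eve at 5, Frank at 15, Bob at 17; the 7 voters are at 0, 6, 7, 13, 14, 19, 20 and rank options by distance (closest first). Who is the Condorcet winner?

Frank

With single-peaked preferences on a line, the Condorcet winner is the candidate closest to the median voter.
The median voter (position 13) is closest to Frank at 15.
Check: Frank vs Alice — voters closer to Frank: 4 of 7.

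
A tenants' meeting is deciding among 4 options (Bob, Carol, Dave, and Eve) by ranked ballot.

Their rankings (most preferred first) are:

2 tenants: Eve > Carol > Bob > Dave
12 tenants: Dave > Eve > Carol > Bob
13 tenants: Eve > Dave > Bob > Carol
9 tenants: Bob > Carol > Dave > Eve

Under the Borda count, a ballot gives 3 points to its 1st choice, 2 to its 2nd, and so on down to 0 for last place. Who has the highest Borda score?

Borda scores:
  Bob: 2·1 + 12·0 + 13·1 + 9·3 = 42
  Carol: 2·2 + 12·1 + 13·0 + 9·2 = 34
  Dave: 2·0 + 12·3 + 13·2 + 9·1 = 71
  Eve: 2·3 + 12·2 + 13·3 + 9·0 = 69
Dave has the highest total.

Dave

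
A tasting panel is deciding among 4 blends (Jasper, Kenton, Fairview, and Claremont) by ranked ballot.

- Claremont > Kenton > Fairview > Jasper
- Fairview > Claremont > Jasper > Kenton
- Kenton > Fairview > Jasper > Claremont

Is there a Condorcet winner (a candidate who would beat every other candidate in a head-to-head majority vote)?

Head-to-head results (3 voters total):
Jasper vs Kenton: Kenton wins 2–1.
Jasper vs Fairview: Fairview wins 3–0.
Jasper vs Claremont: Claremont wins 2–1.
Kenton vs Fairview: Kenton wins 2–1.
Kenton vs Claremont: Claremont wins 2–1.
Fairview vs Claremont: Fairview wins 2–1.
No candidate beats all others: Kenton beats Fairview beats Claremont beats Kenton, a majority cycle.

No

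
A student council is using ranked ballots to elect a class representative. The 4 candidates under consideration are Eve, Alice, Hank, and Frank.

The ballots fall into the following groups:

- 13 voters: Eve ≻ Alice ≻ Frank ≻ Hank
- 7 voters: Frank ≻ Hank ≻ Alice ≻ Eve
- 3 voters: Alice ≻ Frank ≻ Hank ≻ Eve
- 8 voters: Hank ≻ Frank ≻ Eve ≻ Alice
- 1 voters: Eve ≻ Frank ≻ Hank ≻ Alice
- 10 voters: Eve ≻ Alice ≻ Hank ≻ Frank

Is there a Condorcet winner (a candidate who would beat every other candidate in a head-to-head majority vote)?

Yes

Head-to-head results (42 voters total):
Eve vs Alice: Eve wins 32–10.
Eve vs Hank: Eve wins 24–18.
Eve vs Frank: Eve wins 24–18.
Alice vs Hank: Alice wins 26–16.
Alice vs Frank: Alice wins 26–16.
Hank vs Frank: Frank wins 24–18.
Eve beats each rival — Alice (32–10), Hank (24–18), Frank (24–18) — so Eve is the Condorcet winner.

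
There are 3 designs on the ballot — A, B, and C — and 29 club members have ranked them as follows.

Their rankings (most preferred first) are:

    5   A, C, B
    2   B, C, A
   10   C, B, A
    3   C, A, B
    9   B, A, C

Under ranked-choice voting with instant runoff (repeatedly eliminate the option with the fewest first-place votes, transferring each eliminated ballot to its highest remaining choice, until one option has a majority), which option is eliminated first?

A

Round 1: C 13, B 11, A 5. A has the fewest and is eliminated.
Round 2: C 18, B 11. C has a majority.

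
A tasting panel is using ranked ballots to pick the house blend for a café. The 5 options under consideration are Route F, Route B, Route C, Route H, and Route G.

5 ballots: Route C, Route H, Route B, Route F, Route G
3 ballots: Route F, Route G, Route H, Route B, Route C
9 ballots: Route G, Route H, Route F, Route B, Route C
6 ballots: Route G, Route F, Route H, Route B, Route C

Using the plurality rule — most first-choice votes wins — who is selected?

First-place vote totals:
  Route F: 3
  Route B: 0
  Route C: 5
  Route H: 0
  Route G: 15
Route G has the most first-place votes.

Route G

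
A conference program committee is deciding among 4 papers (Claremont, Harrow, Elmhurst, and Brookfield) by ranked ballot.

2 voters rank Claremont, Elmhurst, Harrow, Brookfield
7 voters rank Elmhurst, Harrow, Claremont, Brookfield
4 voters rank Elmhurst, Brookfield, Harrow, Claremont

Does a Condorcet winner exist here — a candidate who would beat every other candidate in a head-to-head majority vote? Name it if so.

Head-to-head results (13 voters total):
Claremont vs Harrow: Harrow wins 11–2.
Claremont vs Elmhurst: Elmhurst wins 11–2.
Claremont vs Brookfield: Claremont wins 9–4.
Harrow vs Elmhurst: Elmhurst wins 13–0.
Harrow vs Brookfield: Harrow wins 9–4.
Elmhurst vs Brookfield: Elmhurst wins 13–0.
Elmhurst beats each rival — Claremont (11–2), Harrow (13–0), Brookfield (13–0) — so Elmhurst is the Condorcet winner.

Elmhurst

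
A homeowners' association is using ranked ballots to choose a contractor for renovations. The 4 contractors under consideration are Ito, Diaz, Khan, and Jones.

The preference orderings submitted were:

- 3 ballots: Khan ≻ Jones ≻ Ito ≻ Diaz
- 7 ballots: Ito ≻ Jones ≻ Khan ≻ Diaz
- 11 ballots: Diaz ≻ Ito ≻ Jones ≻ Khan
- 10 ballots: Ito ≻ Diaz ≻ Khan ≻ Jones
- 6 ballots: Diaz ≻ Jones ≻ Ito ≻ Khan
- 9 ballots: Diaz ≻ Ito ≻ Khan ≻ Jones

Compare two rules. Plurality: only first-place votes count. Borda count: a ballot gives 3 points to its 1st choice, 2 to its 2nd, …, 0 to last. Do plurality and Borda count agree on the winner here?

No

Plurality first-place counts: Ito 17, Diaz 26, Khan 3, Jones 0 → Diaz.
Borda totals: Ito 100, Diaz 98, Khan 35, Jones 43 → Ito.
The two rules disagree: plurality picks Diaz, Borda picks Ito.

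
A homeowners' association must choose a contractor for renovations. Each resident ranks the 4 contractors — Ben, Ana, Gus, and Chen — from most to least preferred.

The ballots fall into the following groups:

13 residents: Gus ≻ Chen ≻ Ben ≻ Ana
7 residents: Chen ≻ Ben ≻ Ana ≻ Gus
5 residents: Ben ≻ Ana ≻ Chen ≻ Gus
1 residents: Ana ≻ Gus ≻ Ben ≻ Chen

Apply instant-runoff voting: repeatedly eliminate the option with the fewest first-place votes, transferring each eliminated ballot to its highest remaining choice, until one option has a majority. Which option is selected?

Gus

Round 1: Gus 13, Chen 7, Ben 5, Ana 1. Ana has the fewest and is eliminated.
Round 2: Gus 14, Chen 7, Ben 5. Gus has a majority.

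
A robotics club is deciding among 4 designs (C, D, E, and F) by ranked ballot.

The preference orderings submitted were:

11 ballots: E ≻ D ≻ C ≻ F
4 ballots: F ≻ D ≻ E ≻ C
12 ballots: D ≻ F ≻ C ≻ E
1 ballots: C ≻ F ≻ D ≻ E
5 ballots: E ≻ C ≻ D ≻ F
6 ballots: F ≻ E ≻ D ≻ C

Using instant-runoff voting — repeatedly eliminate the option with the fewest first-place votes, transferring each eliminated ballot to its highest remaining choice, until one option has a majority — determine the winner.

E

Round 1: E 16, D 12, F 10, C 1. C has the fewest and is eliminated.
Round 2: E 16, D 12, F 11. F has the fewest and is eliminated.
Round 3: E 22, D 17. E has a majority.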